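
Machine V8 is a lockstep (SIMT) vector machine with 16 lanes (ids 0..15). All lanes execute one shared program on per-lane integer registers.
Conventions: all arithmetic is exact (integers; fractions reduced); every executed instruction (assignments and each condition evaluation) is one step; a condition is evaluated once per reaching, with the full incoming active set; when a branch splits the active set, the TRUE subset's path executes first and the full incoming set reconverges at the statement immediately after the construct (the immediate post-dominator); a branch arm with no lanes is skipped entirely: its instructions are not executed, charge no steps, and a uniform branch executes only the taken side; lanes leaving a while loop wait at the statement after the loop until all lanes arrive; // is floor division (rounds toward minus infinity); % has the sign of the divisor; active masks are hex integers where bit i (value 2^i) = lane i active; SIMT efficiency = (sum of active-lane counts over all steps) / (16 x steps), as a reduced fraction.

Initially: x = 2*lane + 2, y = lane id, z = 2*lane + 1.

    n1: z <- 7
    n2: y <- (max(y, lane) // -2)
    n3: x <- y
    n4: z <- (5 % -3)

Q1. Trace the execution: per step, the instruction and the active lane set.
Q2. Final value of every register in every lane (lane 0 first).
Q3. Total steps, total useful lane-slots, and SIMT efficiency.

step 0: z <- 7                       0xffff
step 1: y <- (max(y, lane) // -2)    0xffff
step 2: x <- y                       0xffff
step 3: z <- (5 % -3)                0xffff

Answer: 4 steps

x: 0,-1,-1,-2,-2,-3,-3,-4,-4,-5,-5,-6,-6,-7,-7,-8
y: 0,-1,-1,-2,-2,-3,-3,-4,-4,-5,-5,-6,-6,-7,-7,-8
z: -1,-1,-1,-1,-1,-1,-1,-1,-1,-1,-1,-1,-1,-1,-1,-1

steps = 4; useful = 64; efficiency = 64/64 = 1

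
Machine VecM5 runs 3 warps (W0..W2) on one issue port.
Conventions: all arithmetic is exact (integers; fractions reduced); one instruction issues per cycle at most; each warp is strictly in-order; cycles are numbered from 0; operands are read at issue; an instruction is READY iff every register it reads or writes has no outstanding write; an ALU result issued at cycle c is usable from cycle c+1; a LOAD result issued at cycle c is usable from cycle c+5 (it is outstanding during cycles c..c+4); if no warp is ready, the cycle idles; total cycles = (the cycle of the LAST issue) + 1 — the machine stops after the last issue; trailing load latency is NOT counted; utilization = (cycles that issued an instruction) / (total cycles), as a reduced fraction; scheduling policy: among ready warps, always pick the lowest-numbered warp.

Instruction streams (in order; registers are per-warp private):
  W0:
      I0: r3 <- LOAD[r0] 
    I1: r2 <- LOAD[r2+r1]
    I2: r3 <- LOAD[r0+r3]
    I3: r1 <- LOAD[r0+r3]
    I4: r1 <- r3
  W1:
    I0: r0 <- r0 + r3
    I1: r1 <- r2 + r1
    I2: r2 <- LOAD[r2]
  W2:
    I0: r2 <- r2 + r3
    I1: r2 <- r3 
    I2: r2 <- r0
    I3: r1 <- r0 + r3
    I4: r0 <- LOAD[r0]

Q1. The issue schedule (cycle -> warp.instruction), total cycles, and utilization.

cycle 0: W0.I0
cycle 1: W0.I1
cycle 2: W1.I0
cycle 3: W1.I1
cycle 4: W1.I2
cycle 5: W0.I2
cycle 6: W2.I0
cycle 7: W2.I1
cycle 8: W2.I2
cycle 9: W2.I3
cycle 10: W0.I3
cycle 11: W2.I4
cycle 12: idle
cycle 13: idle
cycle 14: idle
cycle 15: W0.I4

Answer: 16 cycles, utilization 13/16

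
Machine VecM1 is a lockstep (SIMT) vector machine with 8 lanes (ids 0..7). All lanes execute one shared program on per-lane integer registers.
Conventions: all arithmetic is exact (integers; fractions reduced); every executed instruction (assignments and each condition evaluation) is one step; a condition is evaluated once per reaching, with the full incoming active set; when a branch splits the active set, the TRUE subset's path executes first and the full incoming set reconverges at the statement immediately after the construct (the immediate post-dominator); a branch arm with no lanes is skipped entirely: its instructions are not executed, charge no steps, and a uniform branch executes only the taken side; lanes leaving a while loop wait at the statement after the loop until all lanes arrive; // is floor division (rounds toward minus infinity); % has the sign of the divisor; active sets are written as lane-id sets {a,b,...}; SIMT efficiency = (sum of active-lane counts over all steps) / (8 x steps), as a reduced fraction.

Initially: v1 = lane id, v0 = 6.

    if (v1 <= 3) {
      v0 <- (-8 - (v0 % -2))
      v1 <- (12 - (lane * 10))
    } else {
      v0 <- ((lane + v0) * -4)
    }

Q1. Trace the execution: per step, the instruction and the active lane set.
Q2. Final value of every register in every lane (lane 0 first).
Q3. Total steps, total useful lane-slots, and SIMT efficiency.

step 0: eval (v1 <= 3)               {0,1,2,3,4,5,6,7}
step 1: v0 <- (-8 - (v0 % -2))       {0,1,2,3}
step 2: v1 <- (12 - (lane * 10))     {0,1,2,3}
step 3: v0 <- ((lane + v0) * -4)     {4,5,6,7}

Answer: 4 steps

v1: 12,2,-8,-18,4,5,6,7
v0: -8,-8,-8,-8,-40,-44,-48,-52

steps = 4; useful = 20; efficiency = 20/32 = 5/8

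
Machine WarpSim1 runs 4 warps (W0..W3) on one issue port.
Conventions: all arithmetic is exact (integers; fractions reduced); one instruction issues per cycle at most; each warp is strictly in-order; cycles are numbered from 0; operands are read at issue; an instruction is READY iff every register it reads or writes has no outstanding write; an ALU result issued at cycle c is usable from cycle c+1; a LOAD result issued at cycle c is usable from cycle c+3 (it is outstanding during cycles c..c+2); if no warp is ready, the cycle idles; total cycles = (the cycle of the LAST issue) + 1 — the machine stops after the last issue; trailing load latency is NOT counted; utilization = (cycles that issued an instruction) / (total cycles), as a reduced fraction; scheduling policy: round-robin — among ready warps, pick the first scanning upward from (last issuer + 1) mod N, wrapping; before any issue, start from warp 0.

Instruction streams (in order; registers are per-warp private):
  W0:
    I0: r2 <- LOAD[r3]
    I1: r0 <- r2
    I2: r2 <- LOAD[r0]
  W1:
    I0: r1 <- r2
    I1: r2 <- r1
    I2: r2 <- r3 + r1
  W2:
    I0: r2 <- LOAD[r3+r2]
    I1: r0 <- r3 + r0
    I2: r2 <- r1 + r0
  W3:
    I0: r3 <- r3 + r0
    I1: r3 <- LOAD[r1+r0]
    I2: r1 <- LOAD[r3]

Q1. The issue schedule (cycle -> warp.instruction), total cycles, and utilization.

cycle 0: W0.I0
cycle 1: W1.I0
cycle 2: W2.I0
cycle 3: W3.I0
cycle 4: W0.I1
cycle 5: W1.I1
cycle 6: W2.I1
cycle 7: W3.I1
cycle 8: W0.I2
cycle 9: W1.I2
cycle 10: W2.I2
cycle 11: W3.I2

Answer: 12 cycles, utilization 1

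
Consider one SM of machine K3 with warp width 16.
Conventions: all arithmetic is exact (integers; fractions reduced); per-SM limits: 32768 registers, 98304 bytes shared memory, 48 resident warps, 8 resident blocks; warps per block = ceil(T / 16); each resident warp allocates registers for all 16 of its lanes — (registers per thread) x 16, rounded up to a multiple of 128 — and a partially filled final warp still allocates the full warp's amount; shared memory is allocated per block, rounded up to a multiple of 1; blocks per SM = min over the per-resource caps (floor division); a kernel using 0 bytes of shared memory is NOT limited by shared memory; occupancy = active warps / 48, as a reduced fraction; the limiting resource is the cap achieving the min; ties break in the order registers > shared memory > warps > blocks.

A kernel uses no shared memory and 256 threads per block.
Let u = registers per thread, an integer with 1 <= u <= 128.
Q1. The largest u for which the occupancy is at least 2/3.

Answer: u = 64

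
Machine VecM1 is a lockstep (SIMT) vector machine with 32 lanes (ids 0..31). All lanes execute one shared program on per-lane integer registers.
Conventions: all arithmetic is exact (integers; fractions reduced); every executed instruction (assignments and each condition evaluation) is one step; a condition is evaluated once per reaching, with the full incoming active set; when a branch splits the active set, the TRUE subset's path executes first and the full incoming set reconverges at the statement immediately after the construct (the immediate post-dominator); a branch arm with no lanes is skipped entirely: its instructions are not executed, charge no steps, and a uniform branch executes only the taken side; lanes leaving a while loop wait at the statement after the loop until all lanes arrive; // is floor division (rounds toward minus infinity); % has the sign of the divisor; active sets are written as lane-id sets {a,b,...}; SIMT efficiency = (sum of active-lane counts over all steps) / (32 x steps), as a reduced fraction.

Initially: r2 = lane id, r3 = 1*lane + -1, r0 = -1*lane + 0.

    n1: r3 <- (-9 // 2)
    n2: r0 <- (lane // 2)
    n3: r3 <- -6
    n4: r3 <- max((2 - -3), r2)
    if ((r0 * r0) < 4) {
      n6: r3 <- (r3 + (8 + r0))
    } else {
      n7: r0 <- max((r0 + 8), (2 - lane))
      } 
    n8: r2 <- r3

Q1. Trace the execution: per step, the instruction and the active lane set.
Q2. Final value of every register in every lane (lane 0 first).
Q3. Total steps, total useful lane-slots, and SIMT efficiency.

step 0: r3 <- (-9 // 2)              {0,1,2,3,4,5,6,7,8,9,10,11,12,13,14,15,16,17,18,19,20,21,22,23,24,25,26,27,28,29,30,31}
step 1: r0 <- (lane // 2)            {0,1,2,3,4,5,6,7,8,9,10,11,12,13,14,15,16,17,18,19,20,21,22,23,24,25,26,27,28,29,30,31}
step 2: r3 <- -6                     {0,1,2,3,4,5,6,7,8,9,10,11,12,13,14,15,16,17,18,19,20,21,22,23,24,25,26,27,28,29,30,31}
step 3: r3 <- max((2 - -3), r2)      {0,1,2,3,4,5,6,7,8,9,10,11,12,13,14,15,16,17,18,19,20,21,22,23,24,25,26,27,28,29,30,31}
step 4: eval ((r0 * r0) < 4)         {0,1,2,3,4,5,6,7,8,9,10,11,12,13,14,15,16,17,18,19,20,21,22,23,24,25,26,27,28,29,30,31}
step 5: r3 <- (r3 + (8 + r0))        {0,1,2,3}
step 6: r0 <- max((r0 + 8), (2 - lane)) {4,5,6,7,8,9,10,11,12,13,14,15,16,17,18,19,20,21,22,23,24,25,26,27,28,29,30,31}
step 7: r2 <- r3                     {0,1,2,3,4,5,6,7,8,9,10,11,12,13,14,15,16,17,18,19,20,21,22,23,24,25,26,27,28,29,30,31}

Answer: 8 steps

r2: 13,13,14,14,5,5,6,7,8,9,10,11,12,13,14,15,16,17,18,19,20,21,22,23,24,25,26,27,28,29,30,31
r3: 13,13,14,14,5,5,6,7,8,9,10,11,12,13,14,15,16,17,18,19,20,21,22,23,24,25,26,27,28,29,30,31
r0: 0,0,1,1,10,10,11,11,12,12,13,13,14,14,15,15,16,16,17,17,18,18,19,19,20,20,21,21,22,22,23,23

steps = 8; useful = 224; efficiency = 224/256 = 7/8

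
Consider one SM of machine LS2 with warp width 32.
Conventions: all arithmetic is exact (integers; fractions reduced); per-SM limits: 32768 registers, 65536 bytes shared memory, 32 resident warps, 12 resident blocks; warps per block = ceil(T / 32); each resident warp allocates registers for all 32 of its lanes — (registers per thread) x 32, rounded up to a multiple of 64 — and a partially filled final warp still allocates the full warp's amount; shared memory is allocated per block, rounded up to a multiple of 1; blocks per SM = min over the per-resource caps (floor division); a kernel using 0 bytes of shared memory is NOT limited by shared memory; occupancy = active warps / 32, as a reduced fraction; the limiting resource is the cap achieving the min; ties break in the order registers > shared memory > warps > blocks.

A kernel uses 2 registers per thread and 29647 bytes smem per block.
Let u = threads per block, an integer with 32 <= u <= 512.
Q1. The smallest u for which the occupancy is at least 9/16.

Answer: u = 257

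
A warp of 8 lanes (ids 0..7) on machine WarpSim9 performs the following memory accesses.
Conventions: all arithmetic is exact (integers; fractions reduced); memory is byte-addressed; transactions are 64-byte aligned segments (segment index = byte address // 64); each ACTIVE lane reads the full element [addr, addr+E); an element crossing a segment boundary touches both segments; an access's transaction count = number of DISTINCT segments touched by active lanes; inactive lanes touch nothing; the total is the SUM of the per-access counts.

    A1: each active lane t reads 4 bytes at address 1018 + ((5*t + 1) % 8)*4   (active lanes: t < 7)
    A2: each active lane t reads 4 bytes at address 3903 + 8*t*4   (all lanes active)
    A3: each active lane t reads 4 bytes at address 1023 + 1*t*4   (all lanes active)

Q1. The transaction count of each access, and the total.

A1: 2 transactions
A2: 5 transactions
A3: 2 transactions

Answer: 2,5,2; total 9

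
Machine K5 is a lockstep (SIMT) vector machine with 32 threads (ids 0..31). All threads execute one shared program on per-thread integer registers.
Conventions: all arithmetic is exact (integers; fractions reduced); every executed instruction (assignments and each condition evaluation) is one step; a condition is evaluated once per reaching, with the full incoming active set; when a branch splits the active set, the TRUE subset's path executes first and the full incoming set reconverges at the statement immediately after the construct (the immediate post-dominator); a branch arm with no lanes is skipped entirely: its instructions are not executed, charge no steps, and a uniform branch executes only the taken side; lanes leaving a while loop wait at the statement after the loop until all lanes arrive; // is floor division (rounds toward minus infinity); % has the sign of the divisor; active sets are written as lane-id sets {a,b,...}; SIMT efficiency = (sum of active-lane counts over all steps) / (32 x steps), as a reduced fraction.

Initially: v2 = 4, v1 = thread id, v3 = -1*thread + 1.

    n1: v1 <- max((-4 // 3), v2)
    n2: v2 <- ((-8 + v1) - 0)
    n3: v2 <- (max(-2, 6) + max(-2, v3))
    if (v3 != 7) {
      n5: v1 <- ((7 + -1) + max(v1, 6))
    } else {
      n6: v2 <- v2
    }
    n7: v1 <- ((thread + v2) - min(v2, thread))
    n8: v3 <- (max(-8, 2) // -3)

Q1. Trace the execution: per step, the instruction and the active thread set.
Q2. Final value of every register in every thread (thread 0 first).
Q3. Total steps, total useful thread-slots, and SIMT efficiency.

step 0: v1 <- max((-4 // 3), v2)     {0,1,2,3,4,5,6,7,8,9,10,11,12,13,14,15,16,17,18,19,20,21,22,23,24,25,26,27,28,29,30,31}
step 1: v2 <- ((-8 + v1) - 0)        {0,1,2,3,4,5,6,7,8,9,10,11,12,13,14,15,16,17,18,19,20,21,22,23,24,25,26,27,28,29,30,31}
step 2: v2 <- (max(-2, 6) + max(-2, v3)) {0,1,2,3,4,5,6,7,8,9,10,11,12,13,14,15,16,17,18,19,20,21,22,23,24,25,26,27,28,29,30,31}
step 3: eval (v3 != 7)               {0,1,2,3,4,5,6,7,8,9,10,11,12,13,14,15,16,17,18,19,20,21,22,23,24,25,26,27,28,29,30,31}
step 4: v1 <- ((7 + -1) + max(v1, 6)) {0,1,2,3,4,5,6,7,8,9,10,11,12,13,14,15,16,17,18,19,20,21,22,23,24,25,26,27,28,29,30,31}
step 5: v1 <- ((thread + v2) - min(v2, thread)) {0,1,2,3,4,5,6,7,8,9,10,11,12,13,14,15,16,17,18,19,20,21,22,23,24,25,26,27,28,29,30,31}
step 6: v3 <- (max(-8, 2) // -3)     {0,1,2,3,4,5,6,7,8,9,10,11,12,13,14,15,16,17,18,19,20,21,22,23,24,25,26,27,28,29,30,31}

Answer: 7 steps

v2: 7,6,5,4,4,4,4,4,4,4,4,4,4,4,4,4,4,4,4,4,4,4,4,4,4,4,4,4,4,4,4,4
v1: 7,6,5,4,4,5,6,7,8,9,10,11,12,13,14,15,16,17,18,19,20,21,22,23,24,25,26,27,28,29,30,31
v3: -1,-1,-1,-1,-1,-1,-1,-1,-1,-1,-1,-1,-1,-1,-1,-1,-1,-1,-1,-1,-1,-1,-1,-1,-1,-1,-1,-1,-1,-1,-1,-1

steps = 7; useful = 224; efficiency = 224/224 = 1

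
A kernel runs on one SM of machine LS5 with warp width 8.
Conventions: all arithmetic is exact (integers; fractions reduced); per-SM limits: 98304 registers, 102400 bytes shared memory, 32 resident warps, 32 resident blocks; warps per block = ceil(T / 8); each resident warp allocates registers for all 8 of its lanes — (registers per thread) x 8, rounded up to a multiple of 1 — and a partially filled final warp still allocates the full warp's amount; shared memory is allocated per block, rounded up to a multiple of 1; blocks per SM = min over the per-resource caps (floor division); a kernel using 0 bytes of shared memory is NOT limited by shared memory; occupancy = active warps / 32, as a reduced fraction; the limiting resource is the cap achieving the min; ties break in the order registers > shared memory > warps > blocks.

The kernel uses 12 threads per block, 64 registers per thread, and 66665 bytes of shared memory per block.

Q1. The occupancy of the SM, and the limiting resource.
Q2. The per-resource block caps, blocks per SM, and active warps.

Answer: occupancy 1/16, limited by shared memory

registers: 96 blocks
shared memory: 1 block
warps: 16 blocks
blocks: 32 blocks

Answer: 1 block, 2 active warps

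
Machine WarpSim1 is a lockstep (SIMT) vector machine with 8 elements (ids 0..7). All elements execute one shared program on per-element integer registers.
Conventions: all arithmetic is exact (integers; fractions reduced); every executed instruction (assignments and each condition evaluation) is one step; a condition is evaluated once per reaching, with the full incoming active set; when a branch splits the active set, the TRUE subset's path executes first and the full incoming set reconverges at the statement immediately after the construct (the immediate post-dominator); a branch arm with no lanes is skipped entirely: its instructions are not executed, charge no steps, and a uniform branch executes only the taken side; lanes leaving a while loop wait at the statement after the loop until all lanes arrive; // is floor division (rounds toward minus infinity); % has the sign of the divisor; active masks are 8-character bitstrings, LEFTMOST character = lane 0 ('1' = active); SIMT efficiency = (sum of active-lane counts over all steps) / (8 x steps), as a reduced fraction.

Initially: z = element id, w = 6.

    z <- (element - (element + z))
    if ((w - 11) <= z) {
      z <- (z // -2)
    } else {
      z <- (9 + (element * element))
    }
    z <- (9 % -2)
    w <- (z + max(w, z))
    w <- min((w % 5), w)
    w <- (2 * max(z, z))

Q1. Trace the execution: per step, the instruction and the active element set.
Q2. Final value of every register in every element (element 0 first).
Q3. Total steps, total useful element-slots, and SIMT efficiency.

step 0: z <- (element - (element + z)) 11111111
step 1: eval ((w - 11) <= z)         11111111
step 2: z <- (z // -2)               11111100
step 3: z <- (9 + (element * element)) 00000011
step 4: z <- (9 % -2)                11111111
step 5: w <- (z + max(w, z))         11111111
step 6: w <- min((w % 5), w)         11111111
step 7: w <- (2 * max(z, z))         11111111

Answer: 8 steps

z: -1,-1,-1,-1,-1,-1,-1,-1
w: -2,-2,-2,-2,-2,-2,-2,-2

steps = 8; useful = 56; efficiency = 56/64 = 7/8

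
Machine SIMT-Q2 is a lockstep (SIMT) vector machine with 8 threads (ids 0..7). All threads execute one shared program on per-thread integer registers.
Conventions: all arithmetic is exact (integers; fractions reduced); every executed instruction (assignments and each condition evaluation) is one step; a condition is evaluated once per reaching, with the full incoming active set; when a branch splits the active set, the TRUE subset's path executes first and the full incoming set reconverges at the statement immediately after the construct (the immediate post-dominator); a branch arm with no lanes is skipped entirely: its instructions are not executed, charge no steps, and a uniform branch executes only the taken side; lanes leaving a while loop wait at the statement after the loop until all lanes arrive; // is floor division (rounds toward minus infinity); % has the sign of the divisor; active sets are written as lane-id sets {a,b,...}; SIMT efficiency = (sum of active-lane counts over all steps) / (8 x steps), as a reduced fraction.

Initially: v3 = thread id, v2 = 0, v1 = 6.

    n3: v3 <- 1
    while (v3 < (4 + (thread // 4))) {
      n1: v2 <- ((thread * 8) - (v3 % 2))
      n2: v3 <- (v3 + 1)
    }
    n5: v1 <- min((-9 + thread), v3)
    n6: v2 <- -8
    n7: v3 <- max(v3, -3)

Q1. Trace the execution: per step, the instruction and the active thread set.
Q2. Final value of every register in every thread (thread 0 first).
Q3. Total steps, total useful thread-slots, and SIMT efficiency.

step 0: v3 <- 1                      {0,1,2,3,4,5,6,7}
step 1: eval (v3 < (4 + (thread // 4))) {0,1,2,3,4,5,6,7}
step 2: v2 <- ((thread * 8) - (v3 % 2)) {0,1,2,3,4,5,6,7}
step 3: v3 <- (v3 + 1)               {0,1,2,3,4,5,6,7}
step 4: eval (v3 < (4 + (thread // 4))) {0,1,2,3,4,5,6,7}
step 5: v2 <- ((thread * 8) - (v3 % 2)) {0,1,2,3,4,5,6,7}
step 6: v3 <- (v3 + 1)               {0,1,2,3,4,5,6,7}
step 7: eval (v3 < (4 + (thread // 4))) {0,1,2,3,4,5,6,7}
step 8: v2 <- ((thread * 8) - (v3 % 2)) {0,1,2,3,4,5,6,7}
step 9: v3 <- (v3 + 1)               {0,1,2,3,4,5,6,7}
step 10: eval (v3 < (4 + (thread // 4))) {0,1,2,3,4,5,6,7}
step 11: v2 <- ((thread * 8) - (v3 % 2)) {4,5,6,7}
step 12: v3 <- (v3 + 1)               {4,5,6,7}
step 13: eval (v3 < (4 + (thread // 4))) {4,5,6,7}
step 14: v1 <- min((-9 + thread), v3) {0,1,2,3,4,5,6,7}
step 15: v2 <- -8                     {0,1,2,3,4,5,6,7}
step 16: v3 <- max(v3, -3)            {0,1,2,3,4,5,6,7}

Answer: 17 steps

v3: 4,4,4,4,5,5,5,5
v2: -8,-8,-8,-8,-8,-8,-8,-8
v1: -9,-8,-7,-6,-5,-4,-3,-2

steps = 17; useful = 124; efficiency = 124/136 = 31/34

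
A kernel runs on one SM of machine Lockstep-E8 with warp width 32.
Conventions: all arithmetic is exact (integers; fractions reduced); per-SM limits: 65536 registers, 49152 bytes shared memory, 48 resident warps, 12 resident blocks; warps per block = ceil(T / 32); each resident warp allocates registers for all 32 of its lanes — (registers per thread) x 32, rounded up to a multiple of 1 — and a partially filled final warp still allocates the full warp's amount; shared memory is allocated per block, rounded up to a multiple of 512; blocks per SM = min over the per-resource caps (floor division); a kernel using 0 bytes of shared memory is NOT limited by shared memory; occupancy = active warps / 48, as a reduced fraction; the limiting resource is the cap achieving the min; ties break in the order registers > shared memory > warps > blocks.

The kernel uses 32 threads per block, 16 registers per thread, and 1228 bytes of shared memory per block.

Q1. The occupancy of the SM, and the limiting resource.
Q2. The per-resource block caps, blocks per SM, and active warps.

Answer: occupancy 1/4, limited by blocks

registers: 128 blocks
shared memory: 32 blocks
warps: 48 blocks
blocks: 12 blocks

Answer: 12 blocks, 12 active warps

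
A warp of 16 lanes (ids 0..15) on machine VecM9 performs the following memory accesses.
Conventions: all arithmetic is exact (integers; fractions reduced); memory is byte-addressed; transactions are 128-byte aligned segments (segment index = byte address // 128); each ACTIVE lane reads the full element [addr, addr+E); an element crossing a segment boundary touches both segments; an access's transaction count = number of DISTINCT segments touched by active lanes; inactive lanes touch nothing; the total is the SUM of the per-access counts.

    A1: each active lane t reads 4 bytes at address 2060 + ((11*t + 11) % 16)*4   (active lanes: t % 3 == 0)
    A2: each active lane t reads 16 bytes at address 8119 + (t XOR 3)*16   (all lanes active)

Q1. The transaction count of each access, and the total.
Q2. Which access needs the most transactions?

A1: 1 transaction
A2: 3 transactions

Answer: 1,3; total 4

Answer: A2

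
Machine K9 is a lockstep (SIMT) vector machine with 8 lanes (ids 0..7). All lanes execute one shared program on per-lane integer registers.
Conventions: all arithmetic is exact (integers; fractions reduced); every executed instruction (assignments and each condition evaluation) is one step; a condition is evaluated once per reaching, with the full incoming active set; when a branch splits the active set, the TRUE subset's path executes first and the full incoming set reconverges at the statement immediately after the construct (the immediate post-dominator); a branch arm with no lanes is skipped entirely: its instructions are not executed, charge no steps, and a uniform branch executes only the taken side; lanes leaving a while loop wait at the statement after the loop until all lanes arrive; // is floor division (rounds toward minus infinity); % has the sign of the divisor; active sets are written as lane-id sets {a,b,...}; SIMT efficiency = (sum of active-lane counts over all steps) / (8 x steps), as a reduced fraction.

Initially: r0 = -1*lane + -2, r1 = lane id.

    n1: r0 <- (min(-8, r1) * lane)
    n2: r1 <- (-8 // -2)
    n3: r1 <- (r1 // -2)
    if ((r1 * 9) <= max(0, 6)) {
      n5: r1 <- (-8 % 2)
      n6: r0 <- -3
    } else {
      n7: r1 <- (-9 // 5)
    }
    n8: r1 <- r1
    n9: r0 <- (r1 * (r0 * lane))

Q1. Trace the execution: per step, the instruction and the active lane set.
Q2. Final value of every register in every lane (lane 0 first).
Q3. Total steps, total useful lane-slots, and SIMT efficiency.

step 0: r0 <- (min(-8, r1) * lane)   {0,1,2,3,4,5,6,7}
step 1: r1 <- (-8 // -2)             {0,1,2,3,4,5,6,7}
step 2: r1 <- (r1 // -2)             {0,1,2,3,4,5,6,7}
step 3: eval ((r1 * 9) <= max(0, 6)) {0,1,2,3,4,5,6,7}
step 4: r1 <- (-8 % 2)               {0,1,2,3,4,5,6,7}
step 5: r0 <- -3                     {0,1,2,3,4,5,6,7}
step 6: r1 <- r1                     {0,1,2,3,4,5,6,7}
step 7: r0 <- (r1 * (r0 * lane))     {0,1,2,3,4,5,6,7}

Answer: 8 steps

r0: 0,0,0,0,0,0,0,0
r1: 0,0,0,0,0,0,0,0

steps = 8; useful = 64; efficiency = 64/64 = 1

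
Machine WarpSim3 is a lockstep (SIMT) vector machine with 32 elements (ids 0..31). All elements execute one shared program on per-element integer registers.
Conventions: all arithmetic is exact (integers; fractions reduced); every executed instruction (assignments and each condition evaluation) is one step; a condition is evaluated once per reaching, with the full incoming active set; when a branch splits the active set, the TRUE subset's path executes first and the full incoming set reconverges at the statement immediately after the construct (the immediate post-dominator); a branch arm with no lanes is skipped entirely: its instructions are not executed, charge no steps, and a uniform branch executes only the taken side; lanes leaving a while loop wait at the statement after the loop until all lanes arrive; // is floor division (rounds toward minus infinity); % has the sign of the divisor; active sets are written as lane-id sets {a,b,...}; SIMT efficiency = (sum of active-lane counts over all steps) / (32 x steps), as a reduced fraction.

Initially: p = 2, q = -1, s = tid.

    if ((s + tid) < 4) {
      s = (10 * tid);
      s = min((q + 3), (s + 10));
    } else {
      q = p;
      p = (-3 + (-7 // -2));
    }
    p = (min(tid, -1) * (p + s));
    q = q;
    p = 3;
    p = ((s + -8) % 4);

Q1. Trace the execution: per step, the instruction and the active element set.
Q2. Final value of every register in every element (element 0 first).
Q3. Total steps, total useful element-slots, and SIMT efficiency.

step 0: eval ((s + tid) < 4)         {0,1,2,3,4,5,6,7,8,9,10,11,12,13,14,15,16,17,18,19,20,21,22,23,24,25,26,27,28,29,30,31}
step 1: s <- (10 * tid)              {0,1}
step 2: s <- min((q + 3), (s + 10))  {0,1}
step 3: q <- p                       {2,3,4,5,6,7,8,9,10,11,12,13,14,15,16,17,18,19,20,21,22,23,24,25,26,27,28,29,30,31}
step 4: p <- (-3 + (-7 // -2))       {2,3,4,5,6,7,8,9,10,11,12,13,14,15,16,17,18,19,20,21,22,23,24,25,26,27,28,29,30,31}
step 5: p <- (min(tid, -1) * (p + s)) {0,1,2,3,4,5,6,7,8,9,10,11,12,13,14,15,16,17,18,19,20,21,22,23,24,25,26,27,28,29,30,31}
step 6: q <- q                       {0,1,2,3,4,5,6,7,8,9,10,11,12,13,14,15,16,17,18,19,20,21,22,23,24,25,26,27,28,29,30,31}
step 7: p <- 3                       {0,1,2,3,4,5,6,7,8,9,10,11,12,13,14,15,16,17,18,19,20,21,22,23,24,25,26,27,28,29,30,31}
step 8: p <- ((s + -8) % 4)          {0,1,2,3,4,5,6,7,8,9,10,11,12,13,14,15,16,17,18,19,20,21,22,23,24,25,26,27,28,29,30,31}

Answer: 9 steps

p: 2,2,2,3,0,1,2,3,0,1,2,3,0,1,2,3,0,1,2,3,0,1,2,3,0,1,2,3,0,1,2,3
q: -1,-1,2,2,2,2,2,2,2,2,2,2,2,2,2,2,2,2,2,2,2,2,2,2,2,2,2,2,2,2,2,2
s: 2,2,2,3,4,5,6,7,8,9,10,11,12,13,14,15,16,17,18,19,20,21,22,23,24,25,26,27,28,29,30,31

steps = 9; useful = 224; efficiency = 224/288 = 7/9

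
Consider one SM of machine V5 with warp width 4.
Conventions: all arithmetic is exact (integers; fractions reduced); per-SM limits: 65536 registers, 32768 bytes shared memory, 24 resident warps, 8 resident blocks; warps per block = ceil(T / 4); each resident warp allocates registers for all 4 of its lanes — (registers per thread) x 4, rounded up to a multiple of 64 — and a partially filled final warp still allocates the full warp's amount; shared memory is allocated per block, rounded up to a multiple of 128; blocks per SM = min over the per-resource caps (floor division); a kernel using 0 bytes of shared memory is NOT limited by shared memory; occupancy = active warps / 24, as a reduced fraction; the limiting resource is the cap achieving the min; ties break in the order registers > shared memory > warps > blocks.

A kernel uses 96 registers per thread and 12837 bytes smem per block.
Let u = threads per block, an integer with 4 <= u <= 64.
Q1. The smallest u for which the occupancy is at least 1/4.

Answer: u = 9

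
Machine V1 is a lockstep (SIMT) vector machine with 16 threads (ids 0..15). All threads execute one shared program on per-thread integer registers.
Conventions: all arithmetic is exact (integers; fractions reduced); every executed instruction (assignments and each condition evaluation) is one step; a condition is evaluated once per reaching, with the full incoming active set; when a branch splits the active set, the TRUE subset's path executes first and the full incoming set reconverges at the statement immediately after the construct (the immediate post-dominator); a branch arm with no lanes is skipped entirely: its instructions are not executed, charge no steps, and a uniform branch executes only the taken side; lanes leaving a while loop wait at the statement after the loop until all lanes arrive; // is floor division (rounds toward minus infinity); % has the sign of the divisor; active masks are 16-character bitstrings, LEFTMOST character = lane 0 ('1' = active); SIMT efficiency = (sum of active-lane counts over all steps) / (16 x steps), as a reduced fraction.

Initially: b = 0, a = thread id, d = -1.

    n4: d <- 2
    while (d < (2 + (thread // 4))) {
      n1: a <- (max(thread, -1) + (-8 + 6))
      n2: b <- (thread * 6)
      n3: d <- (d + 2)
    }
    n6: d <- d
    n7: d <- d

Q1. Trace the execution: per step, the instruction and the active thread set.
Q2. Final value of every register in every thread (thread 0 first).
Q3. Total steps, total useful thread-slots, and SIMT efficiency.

step 0: d <- 2                       1111111111111111
step 1: eval (d < (2 + (thread // 4))) 1111111111111111
step 2: a <- (max(thread, -1) + (-8 + 6)) 0000111111111111
step 3: b <- (thread * 6)            0000111111111111
step 4: d <- (d + 2)                 0000111111111111
step 5: eval (d < (2 + (thread // 4))) 0000111111111111
step 6: a <- (max(thread, -1) + (-8 + 6)) 0000000000001111
step 7: b <- (thread * 6)            0000000000001111
step 8: d <- (d + 2)                 0000000000001111
step 9: eval (d < (2 + (thread // 4))) 0000000000001111
step 10: d <- d                       1111111111111111
step 11: d <- d                       1111111111111111

Answer: 12 steps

b: 0,0,0,0,24,30,36,42,48,54,60,66,72,78,84,90
a: 0,1,2,3,2,3,4,5,6,7,8,9,10,11,12,13
d: 2,2,2,2,4,4,4,4,4,4,4,4,6,6,6,6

steps = 12; useful = 128; efficiency = 128/192 = 2/3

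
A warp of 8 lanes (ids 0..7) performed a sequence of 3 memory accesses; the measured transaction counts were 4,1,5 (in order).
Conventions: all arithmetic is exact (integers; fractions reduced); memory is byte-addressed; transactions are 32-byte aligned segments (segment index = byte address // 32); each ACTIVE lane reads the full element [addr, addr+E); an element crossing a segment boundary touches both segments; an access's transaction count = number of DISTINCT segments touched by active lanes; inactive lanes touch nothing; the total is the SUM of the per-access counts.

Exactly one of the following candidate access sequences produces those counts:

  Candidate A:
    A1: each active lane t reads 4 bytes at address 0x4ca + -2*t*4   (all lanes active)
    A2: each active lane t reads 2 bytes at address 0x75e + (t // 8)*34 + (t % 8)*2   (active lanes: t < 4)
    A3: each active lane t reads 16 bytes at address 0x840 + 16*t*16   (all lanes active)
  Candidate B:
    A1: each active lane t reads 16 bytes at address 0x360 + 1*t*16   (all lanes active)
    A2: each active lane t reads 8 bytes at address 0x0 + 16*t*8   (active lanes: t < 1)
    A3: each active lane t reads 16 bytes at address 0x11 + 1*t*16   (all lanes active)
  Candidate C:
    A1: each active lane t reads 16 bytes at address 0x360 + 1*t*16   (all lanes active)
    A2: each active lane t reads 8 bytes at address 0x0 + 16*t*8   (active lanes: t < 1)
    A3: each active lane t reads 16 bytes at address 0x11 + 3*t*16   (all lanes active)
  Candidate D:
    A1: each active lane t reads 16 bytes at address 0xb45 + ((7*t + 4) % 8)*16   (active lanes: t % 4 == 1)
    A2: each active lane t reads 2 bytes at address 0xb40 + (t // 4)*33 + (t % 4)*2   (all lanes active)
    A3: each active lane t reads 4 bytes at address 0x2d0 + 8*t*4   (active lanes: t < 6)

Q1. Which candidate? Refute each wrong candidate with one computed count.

A: A1 gives 3 transactions, not 4
C: A3 gives 12 transactions, not 5
D: A2 gives 2 transactions, not 1
B: all counts match (4,1,5)

Answer: B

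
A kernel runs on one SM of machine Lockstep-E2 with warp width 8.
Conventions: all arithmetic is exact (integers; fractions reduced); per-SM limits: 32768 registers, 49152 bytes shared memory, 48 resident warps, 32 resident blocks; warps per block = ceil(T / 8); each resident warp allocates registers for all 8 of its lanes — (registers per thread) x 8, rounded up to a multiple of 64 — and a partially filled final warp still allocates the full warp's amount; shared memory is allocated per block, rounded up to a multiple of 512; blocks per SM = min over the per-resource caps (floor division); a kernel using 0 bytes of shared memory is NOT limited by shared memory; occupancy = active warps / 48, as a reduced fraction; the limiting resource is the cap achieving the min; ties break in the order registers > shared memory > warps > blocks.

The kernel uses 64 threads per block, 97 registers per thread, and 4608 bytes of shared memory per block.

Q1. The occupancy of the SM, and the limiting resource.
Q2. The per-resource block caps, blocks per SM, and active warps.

Answer: occupancy 2/3, limited by registers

registers: 4 blocks
shared memory: 10 blocks
warps: 6 blocks
blocks: 32 blocks

Answer: 4 blocks, 32 active warps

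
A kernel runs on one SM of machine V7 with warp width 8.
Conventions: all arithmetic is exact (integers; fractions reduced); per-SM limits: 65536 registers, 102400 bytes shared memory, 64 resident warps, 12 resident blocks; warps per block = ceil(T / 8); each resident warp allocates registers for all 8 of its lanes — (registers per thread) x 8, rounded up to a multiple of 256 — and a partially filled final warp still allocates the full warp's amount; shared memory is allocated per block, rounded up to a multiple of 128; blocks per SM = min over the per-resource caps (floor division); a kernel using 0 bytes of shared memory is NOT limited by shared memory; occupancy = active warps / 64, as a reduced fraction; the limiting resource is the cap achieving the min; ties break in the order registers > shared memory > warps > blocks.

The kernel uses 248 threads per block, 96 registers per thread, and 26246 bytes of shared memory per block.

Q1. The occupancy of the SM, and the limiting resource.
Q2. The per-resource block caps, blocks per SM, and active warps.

Answer: occupancy 31/32, limited by registers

registers: 2 blocks
shared memory: 3 blocks
warps: 2 blocks
blocks: 12 blocks

Answer: 2 blocks, 62 active warps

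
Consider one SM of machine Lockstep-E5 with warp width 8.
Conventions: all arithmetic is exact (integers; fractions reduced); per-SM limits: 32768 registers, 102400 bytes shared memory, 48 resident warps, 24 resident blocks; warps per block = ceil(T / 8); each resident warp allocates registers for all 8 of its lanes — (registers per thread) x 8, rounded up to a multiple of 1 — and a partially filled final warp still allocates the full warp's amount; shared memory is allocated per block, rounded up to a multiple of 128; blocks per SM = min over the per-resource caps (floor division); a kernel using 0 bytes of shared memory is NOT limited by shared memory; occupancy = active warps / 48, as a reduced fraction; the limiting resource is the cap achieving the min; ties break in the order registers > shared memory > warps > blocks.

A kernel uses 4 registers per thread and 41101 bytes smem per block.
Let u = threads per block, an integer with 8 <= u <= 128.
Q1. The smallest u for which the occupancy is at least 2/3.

Answer: u = 121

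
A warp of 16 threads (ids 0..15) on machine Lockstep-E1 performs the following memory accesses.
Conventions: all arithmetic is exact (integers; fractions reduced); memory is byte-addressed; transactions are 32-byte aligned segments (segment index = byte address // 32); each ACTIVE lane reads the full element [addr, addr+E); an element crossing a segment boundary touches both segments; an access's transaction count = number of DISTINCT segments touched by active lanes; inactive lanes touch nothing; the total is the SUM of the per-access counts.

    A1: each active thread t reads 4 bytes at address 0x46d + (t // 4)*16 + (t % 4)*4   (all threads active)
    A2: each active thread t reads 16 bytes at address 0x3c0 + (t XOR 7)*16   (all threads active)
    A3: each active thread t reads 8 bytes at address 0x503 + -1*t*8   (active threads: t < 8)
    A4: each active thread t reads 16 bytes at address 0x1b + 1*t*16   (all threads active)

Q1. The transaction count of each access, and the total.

A1: 3 transactions
A2: 8 transactions
A3: 3 transactions
A4: 9 transactions

Answer: 3,8,3,9; total 23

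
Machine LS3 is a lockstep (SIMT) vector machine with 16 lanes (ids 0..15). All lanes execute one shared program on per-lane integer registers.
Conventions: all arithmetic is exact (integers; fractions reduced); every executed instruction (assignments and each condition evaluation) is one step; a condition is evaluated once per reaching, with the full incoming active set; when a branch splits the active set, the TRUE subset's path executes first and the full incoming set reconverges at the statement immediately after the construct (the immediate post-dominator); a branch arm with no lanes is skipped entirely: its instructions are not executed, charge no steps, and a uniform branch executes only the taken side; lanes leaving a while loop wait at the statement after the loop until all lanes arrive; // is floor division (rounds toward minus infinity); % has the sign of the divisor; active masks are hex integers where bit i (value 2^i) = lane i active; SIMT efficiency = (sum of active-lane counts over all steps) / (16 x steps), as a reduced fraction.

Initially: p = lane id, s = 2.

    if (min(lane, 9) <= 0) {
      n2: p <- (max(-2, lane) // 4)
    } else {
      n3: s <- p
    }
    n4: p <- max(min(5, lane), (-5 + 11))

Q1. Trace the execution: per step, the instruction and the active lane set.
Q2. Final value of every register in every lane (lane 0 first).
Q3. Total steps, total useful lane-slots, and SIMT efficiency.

step 0: eval (min(lane, 9) <= 0)     0xffff
step 1: p <- (max(-2, lane) // 4)    0x0001
step 2: s <- p                       0xfffe
step 3: p <- max(min(5, lane), (-5 + 11)) 0xffff

Answer: 4 steps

p: 6,6,6,6,6,6,6,6,6,6,6,6,6,6,6,6
s: 2,1,2,3,4,5,6,7,8,9,10,11,12,13,14,15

steps = 4; useful = 48; efficiency = 48/64 = 3/4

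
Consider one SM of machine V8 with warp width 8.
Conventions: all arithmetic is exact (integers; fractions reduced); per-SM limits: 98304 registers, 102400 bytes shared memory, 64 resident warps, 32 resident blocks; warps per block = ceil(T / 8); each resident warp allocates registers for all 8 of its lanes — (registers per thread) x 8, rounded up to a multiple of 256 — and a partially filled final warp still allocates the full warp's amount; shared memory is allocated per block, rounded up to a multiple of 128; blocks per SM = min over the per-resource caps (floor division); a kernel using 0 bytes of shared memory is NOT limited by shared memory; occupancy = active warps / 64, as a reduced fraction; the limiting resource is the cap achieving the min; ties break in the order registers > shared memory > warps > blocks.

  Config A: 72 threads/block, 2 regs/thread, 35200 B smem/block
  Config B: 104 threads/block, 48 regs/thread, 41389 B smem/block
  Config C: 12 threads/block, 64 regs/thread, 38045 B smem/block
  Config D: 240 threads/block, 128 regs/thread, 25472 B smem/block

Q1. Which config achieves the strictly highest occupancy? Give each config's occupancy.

occupancies: A 9/32, B 13/32, C 1/16, D 15/16

Answer: D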